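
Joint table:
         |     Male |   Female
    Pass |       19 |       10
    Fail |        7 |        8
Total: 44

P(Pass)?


P(Pass) = (19+10)/44 = 29/44

P(Pass) = 29/44 ≈ 65.91%


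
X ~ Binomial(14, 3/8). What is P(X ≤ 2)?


P(X ≤ 2) = Σ P(X=i) for i=0..2
P(X=0) = 6103515625/4398046511104
P(X=1) = 25634765625/2199023255552
P(X=2) = 199951171875/4398046511104
Sum = 128662109375/2199023255552

P(X ≤ 2) = 128662109375/2199023255552 ≈ 5.85%


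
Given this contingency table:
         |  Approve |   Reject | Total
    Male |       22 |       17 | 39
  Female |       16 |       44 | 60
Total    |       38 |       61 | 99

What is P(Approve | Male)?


P(Approve | Male) = 22/(22+17) = 22/39

P(Approve|Male) = 22/39 ≈ 56.41%


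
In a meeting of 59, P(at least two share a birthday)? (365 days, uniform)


P(all different) = Π(365-i)/365 for i=0..58
= 0.007011
P(match) = 1 - 0.007011 = 0.992989

P ≈ 0.9930 ≈ 99.30%


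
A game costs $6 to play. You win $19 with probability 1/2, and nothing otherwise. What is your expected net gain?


E[gain] = (19-6)×1/2 + (-6)×1/2
= 13/2 - 3 = 7/2

Expected net gain = $7/2 ≈ $3.50


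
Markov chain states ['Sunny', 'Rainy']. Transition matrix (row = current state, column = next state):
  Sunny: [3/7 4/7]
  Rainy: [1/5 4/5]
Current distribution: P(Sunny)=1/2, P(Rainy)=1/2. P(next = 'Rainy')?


P(next=Rainy) = Σᵢ P(now=i)×P(i→Rainy)
= 1/2×4/7 + 1/2×4/5
= 2/7 + 2/5 = 24/35

P = 24/35 ≈ 0.6857


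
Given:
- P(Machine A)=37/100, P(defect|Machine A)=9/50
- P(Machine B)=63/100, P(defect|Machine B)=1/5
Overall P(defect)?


P(B) = Σ P(B|Aᵢ)×P(Aᵢ)
  9/50×37/100 = 333/5000
  1/5×63/100 = 63/500
Sum = 963/5000

P(defect) = 963/5000 ≈ 19.26%


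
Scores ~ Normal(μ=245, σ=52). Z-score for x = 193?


z = (x - μ)/σ = (193 - 245)/52 = -1.0

z = -1.0


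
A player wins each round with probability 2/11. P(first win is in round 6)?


Geometric: P(X=6) = (1-p)^(k-1)×p = (9/11)^5×2/11 = 118098/1771561

P(X=6) = 118098/1771561 ≈ 6.67%


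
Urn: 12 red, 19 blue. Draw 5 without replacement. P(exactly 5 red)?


Hypergeometric: C(12,5)×C(19,0)/C(31,5)
= 792×1/169911 = 88/18879

P(X=5) = 88/18879 ≈ 0.47%


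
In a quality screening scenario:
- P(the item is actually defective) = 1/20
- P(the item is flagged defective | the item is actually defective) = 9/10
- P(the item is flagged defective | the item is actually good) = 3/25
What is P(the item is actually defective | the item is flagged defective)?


Using Bayes' theorem:
P(A|B) = P(B|A)·P(A) / P(B)

P(the item is flagged defective) = 9/10 × 1/20 + 3/25 × 19/20
= 9/200 + 57/500 = 159/1000

P(the item is actually defective|the item is flagged defective) = (9/200) / (159/1000) = 15/53

P(the item is actually defective|the item is flagged defective) = 15/53 ≈ 28.30%


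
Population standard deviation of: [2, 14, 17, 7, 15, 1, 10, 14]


Mean = 80/8 = 10
  (2-10)²=64
  (14-10)²=16
  (17-10)²=49
  (7-10)²=9
  (15-10)²=25
  (1-10)²=81
  (10-10)²=0
  (14-10)²=16
Σ(x-μ)² = 260
σ² = 260/8 = 65/2

σ = √(65/2) ≈ 5.7009


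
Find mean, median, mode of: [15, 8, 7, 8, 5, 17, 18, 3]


Sorted: [3, 5, 7, 8, 8, 15, 17, 18]
Mean = 81/8
Median = 8
Freq: {15: 1, 8: 2, 7: 1, 5: 1, 17: 1, 18: 1, 3: 1}
Mode: [8]

Mean=81/8, Median=8, Mode=8


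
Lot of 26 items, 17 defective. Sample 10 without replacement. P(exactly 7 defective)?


Hypergeometric: C(17,7)×C(9,3)/C(26,10)
= 19448×84/5311735 = 672/2185

P(X=7) = 672/2185 ≈ 30.76%


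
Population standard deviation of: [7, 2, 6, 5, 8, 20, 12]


Mean = 60/7
  (7-60/7)²=121/49
  (2-60/7)²=2116/49
  (6-60/7)²=324/49
  (5-60/7)²=625/49
  (8-60/7)²=16/49
  (20-60/7)²=6400/49
  (12-60/7)²=576/49
Σ(x-μ)² = 1454/7
σ² = (1454/7)/7 = 1454/49

σ = √(1454/49) ≈ 5.4473


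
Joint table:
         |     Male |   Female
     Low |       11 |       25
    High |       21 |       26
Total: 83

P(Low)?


P(Low) = (11+25)/83 = 36/83

P(Low) = 36/83 ≈ 43.37%


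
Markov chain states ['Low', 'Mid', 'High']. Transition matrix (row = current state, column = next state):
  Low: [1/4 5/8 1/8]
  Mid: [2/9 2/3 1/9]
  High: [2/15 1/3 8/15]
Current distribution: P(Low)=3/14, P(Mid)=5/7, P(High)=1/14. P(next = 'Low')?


P(next=Low) = Σᵢ P(now=i)×P(i→Low)
= 3/14×1/4 + 5/7×2/9 + 1/14×2/15
= 3/56 + 10/63 + 1/105 = 559/2520

P = 559/2520 ≈ 0.2218


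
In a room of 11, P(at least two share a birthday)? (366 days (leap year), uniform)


P(all different) = Π(366-i)/366 for i=0..10
= 0.859219
P(match) = 1 - 0.859219 = 0.140781

P ≈ 0.1408 ≈ 14.08%


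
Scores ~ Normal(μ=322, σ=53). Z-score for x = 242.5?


z = (x - μ)/σ = (242.5 - 322)/53 = -1.5

z = -1.5


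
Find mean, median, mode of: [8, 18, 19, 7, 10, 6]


Sorted: [6, 7, 8, 10, 18, 19]
Mean = 68/6 = 34/3
Median = 9
Freq: {8: 1, 18: 1, 19: 1, 7: 1, 10: 1, 6: 1}
Mode: No mode

Mean=34/3, Median=9, Mode=No mode


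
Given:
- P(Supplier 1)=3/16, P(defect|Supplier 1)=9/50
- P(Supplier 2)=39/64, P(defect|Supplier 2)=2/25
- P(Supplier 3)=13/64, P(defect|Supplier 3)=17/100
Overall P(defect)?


P(B) = Σ P(B|Aᵢ)×P(Aᵢ)
  9/50×3/16 = 27/800
  2/25×39/64 = 39/800
  17/100×13/64 = 221/6400
Sum = 749/6400

P(defect) = 749/6400 ≈ 11.70%


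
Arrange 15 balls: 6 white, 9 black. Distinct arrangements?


15!/(6!×9!) = 5005

5005


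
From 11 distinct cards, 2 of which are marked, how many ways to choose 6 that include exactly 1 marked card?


Choose 1 of the 2 marked cards and 5 of the other 9 cards:
C(2,1)×C(9,5) = 2×126 = 252

252


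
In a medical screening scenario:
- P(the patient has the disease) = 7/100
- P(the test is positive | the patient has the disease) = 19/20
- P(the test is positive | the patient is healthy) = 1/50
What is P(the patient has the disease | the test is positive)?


Using Bayes' theorem:
P(A|B) = P(B|A)·P(A) / P(B)

P(the test is positive) = 19/20 × 7/100 + 1/50 × 93/100
= 133/2000 + 93/5000 = 851/10000

P(the patient has the disease|the test is positive) = (133/2000) / (851/10000) = 665/851

P(the patient has the disease|the test is positive) = 665/851 ≈ 78.14%


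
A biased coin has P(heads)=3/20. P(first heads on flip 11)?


Geometric: P(X=11) = (1-p)^(k-1)×p = (17/20)^10×3/20 = 6047981701347/204800000000000

P(X=11) = 6047981701347/204800000000000 ≈ 2.95%


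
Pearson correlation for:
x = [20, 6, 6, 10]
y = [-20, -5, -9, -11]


n=4, Σx=42, Σy=-45, Σxy=-594, Σx²=572, Σy²=627
r = (4×(-594) - 42×(-45))/√((4×572 - 42²)(4×627 - (-45)²))
= -486/√(524×483) = -486/√253092 ≈ -486/503.0825 ≈ -0.9660

r ≈ -0.9660


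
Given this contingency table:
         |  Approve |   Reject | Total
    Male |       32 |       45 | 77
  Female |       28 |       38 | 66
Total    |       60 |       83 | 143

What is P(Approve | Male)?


P(Approve | Male) = 32/(32+45) = 32/77

P(Approve|Male) = 32/77 ≈ 41.56%


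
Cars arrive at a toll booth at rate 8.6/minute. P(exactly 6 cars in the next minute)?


Poisson(λ=8.6): P(X=6) = e^(-λ)×λ^k/k!
= e^(-8.6) × 8.6^6 / 6!
≈ 0.0001841057937 × 404567.235136 / 720 ≈ 0.103449

P(X=6) ≈ 0.103449 ≈ 10.34%


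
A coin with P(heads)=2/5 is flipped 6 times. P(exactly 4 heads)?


Binomial: P(X=4) = C(6,4)×p^4×(1-p)^2
= 15 × 16/625 × 9/25 = 432/3125

P(X=4) = 432/3125 ≈ 13.82%


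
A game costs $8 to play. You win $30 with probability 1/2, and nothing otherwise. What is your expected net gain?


E[gain] = (30-8)×1/2 + (-8)×1/2
= 11 - 4 = 7

Expected net gain = $7 ≈ $7.00


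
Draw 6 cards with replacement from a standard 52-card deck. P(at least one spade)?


P(not a spade) = 39/52 = 3/4
P(none in 6 draws) = (3/4)^6 = 729/4096
P(≥1 spade) = 1 - 729/4096 = 3367/4096

P = 3367/4096 ≈ 82.20%


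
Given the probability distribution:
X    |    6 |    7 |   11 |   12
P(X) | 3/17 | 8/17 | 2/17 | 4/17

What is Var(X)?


E[X] = 144/17
E[X²] = 1318/17
Var(X) = E[X²] - (E[X])² = 1318/17 - 20736/289 = 1670/289

Var(X) = 1670/289 ≈ 5.7785


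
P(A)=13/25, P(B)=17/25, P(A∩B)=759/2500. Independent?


P(A)×P(B) = 221/625
P(A∩B) = 759/2500
Not equal → NOT independent

No, not independent


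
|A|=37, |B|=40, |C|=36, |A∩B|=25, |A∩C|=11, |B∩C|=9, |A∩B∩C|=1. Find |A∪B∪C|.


|A∪B∪C| = 37+40+36-25-11-9+1 = 69

|A∪B∪C| = 69


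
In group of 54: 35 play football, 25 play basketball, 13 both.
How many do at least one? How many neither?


|A∪B| = 35+25-13 = 47
Neither = 54-47 = 7

At least one: 47; Neither: 7


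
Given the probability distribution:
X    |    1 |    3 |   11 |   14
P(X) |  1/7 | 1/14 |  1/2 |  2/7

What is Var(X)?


E[X] = 69/7
E[X²] = 821/7
Var(X) = E[X²] - (E[X])² = 821/7 - 4761/49 = 986/49

Var(X) = 986/49 ≈ 20.1224


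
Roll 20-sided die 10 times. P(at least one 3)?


P(no 3)^10 = (19/20)^10 = 6131066257801/10240000000000
P(≥1) = 1 - 6131066257801/10240000000000 = 4108933742199/10240000000000

P = 4108933742199/10240000000000 ≈ 40.13%


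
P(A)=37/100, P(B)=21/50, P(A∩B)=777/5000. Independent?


P(A)×P(B) = 777/5000
P(A∩B) = 777/5000
Equal ✓ → Independent

Yes, independent


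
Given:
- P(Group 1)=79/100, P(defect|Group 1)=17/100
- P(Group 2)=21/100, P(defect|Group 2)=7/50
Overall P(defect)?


P(B) = Σ P(B|Aᵢ)×P(Aᵢ)
  17/100×79/100 = 1343/10000
  7/50×21/100 = 147/5000
Sum = 1637/10000

P(defect) = 1637/10000 ≈ 16.37%


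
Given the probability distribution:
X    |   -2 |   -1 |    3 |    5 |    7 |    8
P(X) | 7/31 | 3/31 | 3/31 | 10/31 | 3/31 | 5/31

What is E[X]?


E[X] = Σ x·P(X=x)
= (-2)×(7/31) + (-1)×(3/31) + (3)×(3/31) + (5)×(10/31) + (7)×(3/31) + (8)×(5/31)
= 103/31

E[X] = 103/31


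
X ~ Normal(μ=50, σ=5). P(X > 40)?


z = (40-50)/5 = -2.0
P(X > 40) = 1 - P(Z ≤ -2.0) = 1 - 0.0228 = 0.9772

P(X > 40) ≈ 0.9772


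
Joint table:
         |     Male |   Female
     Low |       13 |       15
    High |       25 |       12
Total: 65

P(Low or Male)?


P(Low∨Male) = P(Low) + P(Male) - P(Low∧Male)
= (28 + 38 - 13)/65 = 53/65

P = 53/65 ≈ 81.54%


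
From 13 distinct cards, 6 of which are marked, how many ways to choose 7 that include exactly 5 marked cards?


Choose 5 of the 6 marked cards and 2 of the other 7 cards:
C(6,5)×C(7,2) = 6×21 = 126

126


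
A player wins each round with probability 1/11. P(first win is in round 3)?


Geometric: P(X=3) = (1-p)^(k-1)×p = (10/11)^2×1/11 = 100/1331

P(X=3) = 100/1331 ≈ 7.51%


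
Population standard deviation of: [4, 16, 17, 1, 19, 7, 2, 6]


Mean = 72/8 = 9
  (4-9)²=25
  (16-9)²=49
  (17-9)²=64
  (1-9)²=64
  (19-9)²=100
  (7-9)²=4
  (2-9)²=49
  (6-9)²=9
Σ(x-μ)² = 364
σ² = 364/8 = 91/2

σ = √(91/2) ≈ 6.7454


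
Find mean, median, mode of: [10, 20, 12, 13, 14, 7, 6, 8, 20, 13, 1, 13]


Sorted: [1, 6, 7, 8, 10, 12, 13, 13, 13, 14, 20, 20]
Mean = 137/12
Median = 25/2
Freq: {10: 1, 20: 2, 12: 1, 13: 3, 14: 1, 7: 1, 6: 1, 8: 1, 1: 1}
Mode: [13]

Mean=137/12, Median=25/2, Mode=13


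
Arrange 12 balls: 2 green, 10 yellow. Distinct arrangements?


12!/(2!×10!) = 66

66


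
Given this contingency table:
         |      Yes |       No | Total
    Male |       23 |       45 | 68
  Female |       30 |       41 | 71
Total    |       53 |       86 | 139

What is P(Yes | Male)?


P(Yes | Male) = 23/(23+45) = 23/68

P(Yes|Male) = 23/68 ≈ 33.82%


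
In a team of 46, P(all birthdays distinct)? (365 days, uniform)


P(all different) = Π(365-i)/365 for i=0..45
= (365/365)×(364/365)×...×(320/365)
= 0.051747

P ≈ 0.0517 ≈ 5.17%


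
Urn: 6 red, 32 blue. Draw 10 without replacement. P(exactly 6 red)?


Hypergeometric: C(6,6)×C(32,4)/C(38,10)
= 1×35960/472733756 = 10/131461

P(X=6) = 10/131461 ≈ 0.01%


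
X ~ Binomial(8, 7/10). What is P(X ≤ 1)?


P(X ≤ 1) = Σ P(X=i) for i=0..1
P(X=0) = 6561/100000000
P(X=1) = 15309/12500000
Sum = 129033/100000000

P(X ≤ 1) = 129033/100000000 ≈ 0.13%


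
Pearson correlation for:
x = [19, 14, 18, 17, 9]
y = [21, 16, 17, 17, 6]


n=5, Σx=77, Σy=77, Σxy=1272, Σx²=1251, Σy²=1311
r = (5×1272 - 77×77)/√((5×1251 - 77²)(5×1311 - 77²))
= 431/√(326×626) = 431/√204076 ≈ 431/451.7477 ≈ 0.9541

r ≈ 0.9541


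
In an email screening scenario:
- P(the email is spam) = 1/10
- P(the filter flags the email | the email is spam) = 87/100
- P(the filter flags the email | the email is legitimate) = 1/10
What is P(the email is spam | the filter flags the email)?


Using Bayes' theorem:
P(A|B) = P(B|A)·P(A) / P(B)

P(the filter flags the email) = 87/100 × 1/10 + 1/10 × 9/10
= 87/1000 + 9/100 = 177/1000

P(the email is spam|the filter flags the email) = (87/1000) / (177/1000) = 29/59

P(the email is spam|the filter flags the email) = 29/59 ≈ 49.15%


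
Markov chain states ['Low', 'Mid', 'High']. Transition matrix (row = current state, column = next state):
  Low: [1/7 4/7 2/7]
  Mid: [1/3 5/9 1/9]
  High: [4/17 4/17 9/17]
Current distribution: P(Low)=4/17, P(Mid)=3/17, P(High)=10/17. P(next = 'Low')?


P(next=Low) = Σᵢ P(now=i)×P(i→Low)
= 4/17×1/7 + 3/17×1/3 + 10/17×4/17
= 4/119 + 1/17 + 40/289 = 467/2023

P = 467/2023 ≈ 0.2308


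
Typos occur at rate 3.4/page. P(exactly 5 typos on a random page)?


Poisson(λ=3.4): P(X=5) = e^(-λ)×λ^k/k!
= e^(-3.4) × 3.4^5 / 5!
≈ 0.03337326996 × 454.35424 / 120 ≈ 0.126361

P(X=5) ≈ 0.126361 ≈ 12.64%


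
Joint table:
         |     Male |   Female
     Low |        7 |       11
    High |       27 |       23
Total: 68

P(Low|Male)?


P(Low|Male) = 7/(7+27) = 7/34

P = 7/34 ≈ 20.59%


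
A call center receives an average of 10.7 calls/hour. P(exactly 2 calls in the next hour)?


Poisson(λ=10.7): P(X=2) = e^(-λ)×λ^k/k!
= e^(-10.7) × 10.7^2 / 2!
≈ 2.254493791e-05 × 114.49 / 2 ≈ 0.001291

P(X=2) ≈ 0.001291 ≈ 0.13%


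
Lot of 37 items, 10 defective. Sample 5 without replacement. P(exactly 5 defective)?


Hypergeometric: C(10,5)×C(27,0)/C(37,5)
= 252×1/435897 = 4/6919

P(X=5) = 4/6919 ≈ 0.06%


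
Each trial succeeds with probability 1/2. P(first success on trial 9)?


Geometric: P(X=9) = (1-p)^(k-1)×p = (1/2)^8×1/2 = 1/512

P(X=9) = 1/512 ≈ 0.20%


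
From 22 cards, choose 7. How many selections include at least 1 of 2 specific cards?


Complement: C(22,7) - C(20,7) = 170544 - 77520 = 93024

93024


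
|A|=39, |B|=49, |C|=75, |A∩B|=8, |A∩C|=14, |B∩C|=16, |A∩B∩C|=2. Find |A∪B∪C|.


|A∪B∪C| = 39+49+75-8-14-16+2 = 127

|A∪B∪C| = 127


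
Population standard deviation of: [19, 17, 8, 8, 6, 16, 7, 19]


Mean = 100/8 = 25/2
  (19-25/2)²=169/4
  (17-25/2)²=81/4
  (8-25/2)²=81/4
  (8-25/2)²=81/4
  (6-25/2)²=169/4
  (16-25/2)²=49/4
  (7-25/2)²=121/4
  (19-25/2)²=169/4
Σ(x-μ)² = 230
σ² = 230/8 = 115/4

σ = √(115/4) ≈ 5.3619


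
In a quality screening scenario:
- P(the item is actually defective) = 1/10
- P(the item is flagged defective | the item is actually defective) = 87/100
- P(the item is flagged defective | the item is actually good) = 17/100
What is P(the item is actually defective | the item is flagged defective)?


Using Bayes' theorem:
P(A|B) = P(B|A)·P(A) / P(B)

P(the item is flagged defective) = 87/100 × 1/10 + 17/100 × 9/10
= 87/1000 + 153/1000 = 6/25

P(the item is actually defective|the item is flagged defective) = (87/1000) / (6/25) = 29/80

P(the item is actually defective|the item is flagged defective) = 29/80 ≈ 36.25%


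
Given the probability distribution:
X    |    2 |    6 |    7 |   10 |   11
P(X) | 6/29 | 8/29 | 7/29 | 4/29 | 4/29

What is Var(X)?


E[X] = 193/29
E[X²] = 1539/29
Var(X) = E[X²] - (E[X])² = 1539/29 - 37249/841 = 7382/841

Var(X) = 7382/841 ≈ 8.7776


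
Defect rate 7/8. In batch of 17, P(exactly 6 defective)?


Binomial: P(X=6) = C(17,6)×p^6×(1-p)^11
= 12376 × 117649/262144 × 1/8589934592 = 182003003/281474976710656

P(X=6) = 182003003/281474976710656 ≈ 0.00%


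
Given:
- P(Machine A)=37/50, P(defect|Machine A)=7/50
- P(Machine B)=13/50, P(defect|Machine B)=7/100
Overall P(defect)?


P(B) = Σ P(B|Aᵢ)×P(Aᵢ)
  7/50×37/50 = 259/2500
  7/100×13/50 = 91/5000
Sum = 609/5000

P(defect) = 609/5000 ≈ 12.18%


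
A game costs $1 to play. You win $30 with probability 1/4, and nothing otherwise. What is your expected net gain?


E[gain] = (30-1)×1/4 + (-1)×3/4
= 29/4 - 3/4 = 13/2

Expected net gain = $13/2 ≈ $6.50


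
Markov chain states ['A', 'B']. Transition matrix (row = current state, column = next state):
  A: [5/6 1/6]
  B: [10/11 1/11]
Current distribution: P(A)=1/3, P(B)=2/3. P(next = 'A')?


P(next=A) = Σᵢ P(now=i)×P(i→A)
= 1/3×5/6 + 2/3×10/11
= 5/18 + 20/33 = 175/198

P = 175/198 ≈ 0.8838


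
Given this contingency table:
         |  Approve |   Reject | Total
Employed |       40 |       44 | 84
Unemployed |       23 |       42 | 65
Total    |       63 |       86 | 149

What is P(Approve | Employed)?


P(Approve | Employed) = 40/(40+44) = 40/84 = 10/21

P(Approve|Employed) = 10/21 ≈ 47.62%


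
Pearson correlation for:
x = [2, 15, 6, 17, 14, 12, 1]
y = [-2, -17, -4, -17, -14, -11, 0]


n=7, Σx=67, Σy=-65, Σxy=-900, Σx²=895, Σy²=915
r = (7×(-900) - 67×(-65))/√((7×895 - 67²)(7×915 - (-65)²))
= -1945/√(1776×2180) = -1945/√3871680 ≈ -1945/1967.6585 ≈ -0.9885

r ≈ -0.9885


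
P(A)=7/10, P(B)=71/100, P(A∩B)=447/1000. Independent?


P(A)×P(B) = 497/1000
P(A∩B) = 447/1000
Not equal → NOT independent

No, not independent


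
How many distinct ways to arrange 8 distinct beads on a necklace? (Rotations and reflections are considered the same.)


Free circular arrangements: rotations and reflections both identified.
(n-1)!/2 = 7!/2 = 5040/2 = 2520

2520


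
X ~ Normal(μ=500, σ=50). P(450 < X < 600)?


z₁=(450-500)/50=-1.0, z₂=(600-500)/50=2.0
P = Φ(2.0) - Φ(-1.0) = 0.977250 - 0.158655 = 0.818595 ≈ 0.8186

P(450 < X < 600) ≈ 0.8186


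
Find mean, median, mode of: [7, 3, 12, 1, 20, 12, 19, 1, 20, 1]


Sorted: [1, 1, 1, 3, 7, 12, 12, 19, 20, 20]
Mean = 96/10 = 48/5
Median = 19/2
Freq: {7: 1, 3: 1, 12: 2, 1: 3, 20: 2, 19: 1}
Mode: [1]

Mean=48/5, Median=19/2, Mode=1


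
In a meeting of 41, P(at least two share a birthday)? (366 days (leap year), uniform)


P(all different) = Π(366-i)/366 for i=0..40
= 0.097493
P(match) = 1 - 0.097493 = 0.902507

P ≈ 0.9025 ≈ 90.25%


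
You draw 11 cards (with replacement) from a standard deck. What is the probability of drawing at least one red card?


P(not a red card) = 26/52 = 1/2
P(none in 11 draws) = (1/2)^11 = 1/2048
P(≥1 red card) = 1 - 1/2048 = 2047/2048

P = 2047/2048 ≈ 99.95%


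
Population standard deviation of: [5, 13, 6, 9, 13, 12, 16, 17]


Mean = 91/8
  (5-91/8)²=2601/64
  (13-91/8)²=169/64
  (6-91/8)²=1849/64
  (9-91/8)²=361/64
  (13-91/8)²=169/64
  (12-91/8)²=25/64
  (16-91/8)²=1369/64
  (17-91/8)²=2025/64
Σ(x-μ)² = 1071/8
σ² = (1071/8)/8 = 1071/64

σ = √(1071/64) ≈ 4.0908


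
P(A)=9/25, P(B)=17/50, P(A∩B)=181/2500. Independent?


P(A)×P(B) = 153/1250
P(A∩B) = 181/2500
Not equal → NOT independent

No, not independent


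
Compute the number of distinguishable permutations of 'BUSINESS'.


Letters: 8, freq: {'B': 1, 'U': 1, 'S': 3, 'I': 1, 'N': 1, 'E': 1}
8!/(1!×1!×3!×1!×1!×1!) = 40320/6 = 6720

6720


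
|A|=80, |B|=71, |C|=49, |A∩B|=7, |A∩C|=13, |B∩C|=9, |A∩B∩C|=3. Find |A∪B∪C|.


|A∪B∪C| = 80+71+49-7-13-9+3 = 174

|A∪B∪C| = 174


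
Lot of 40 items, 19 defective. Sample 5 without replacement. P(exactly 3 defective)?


Hypergeometric: C(19,3)×C(21,2)/C(40,5)
= 969×210/658008 = 595/1924

P(X=3) = 595/1924 ≈ 30.93%


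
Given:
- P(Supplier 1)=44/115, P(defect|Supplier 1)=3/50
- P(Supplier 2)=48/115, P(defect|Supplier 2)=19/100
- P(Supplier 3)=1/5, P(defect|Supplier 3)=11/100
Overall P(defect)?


P(B) = Σ P(B|Aᵢ)×P(Aᵢ)
  3/50×44/115 = 66/2875
  19/100×48/115 = 228/2875
  11/100×1/5 = 11/500
Sum = 1429/11500

P(defect) = 1429/11500 ≈ 12.43%


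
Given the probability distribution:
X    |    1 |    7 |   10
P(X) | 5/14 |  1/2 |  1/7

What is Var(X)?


E[X] = 37/7
E[X²] = 274/7
Var(X) = E[X²] - (E[X])² = 274/7 - 1369/49 = 549/49

Var(X) = 549/49 ≈ 11.2041


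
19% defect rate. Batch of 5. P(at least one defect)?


P(all good) = (81/100)^5 = 3486784401/10000000000
P(≥1 defect) = 6513215599/10000000000

P = 6513215599/10000000000 ≈ 65.13%


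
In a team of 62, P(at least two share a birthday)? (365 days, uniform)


P(all different) = Π(365-i)/365 for i=0..61
= 0.004090
P(match) = 1 - 0.004090 = 0.995910

P ≈ 0.9959 ≈ 99.59%


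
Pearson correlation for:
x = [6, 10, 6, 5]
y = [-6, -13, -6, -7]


n=4, Σx=27, Σy=-32, Σxy=-237, Σx²=197, Σy²=290
r = (4×(-237) - 27×(-32))/√((4×197 - 27²)(4×290 - (-32)²))
= -84/√(59×136) = -84/√8024 ≈ -84/89.5768 ≈ -0.9377

r ≈ -0.9377


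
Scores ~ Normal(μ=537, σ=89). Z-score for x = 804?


z = (x - μ)/σ = (804 - 537)/89 = 3.0

z = 3.0


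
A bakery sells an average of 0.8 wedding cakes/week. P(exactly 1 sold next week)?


Poisson(λ=0.8): P(X=1) = e^(-λ)×λ^k/k!
= e^(-0.8) × 0.8^1 / 1!
≈ 0.4493289641 × 0.8 / 1 ≈ 0.359463

P(X=1) ≈ 0.359463 ≈ 35.95%


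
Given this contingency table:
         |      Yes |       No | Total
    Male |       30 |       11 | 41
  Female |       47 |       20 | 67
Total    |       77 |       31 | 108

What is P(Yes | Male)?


P(Yes | Male) = 30/(30+11) = 30/41

P(Yes|Male) = 30/41 ≈ 73.17%


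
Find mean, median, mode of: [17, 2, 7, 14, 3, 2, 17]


Sorted: [2, 2, 3, 7, 14, 17, 17]
Mean = 62/7
Median = 7
Freq: {17: 2, 2: 2, 7: 1, 14: 1, 3: 1}
Mode: [2, 17]

Mean=62/7, Median=7, Mode=[2, 17]


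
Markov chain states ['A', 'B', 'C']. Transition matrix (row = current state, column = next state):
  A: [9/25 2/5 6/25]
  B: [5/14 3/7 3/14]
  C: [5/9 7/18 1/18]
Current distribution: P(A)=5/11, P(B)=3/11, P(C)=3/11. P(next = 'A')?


P(next=A) = Σᵢ P(now=i)×P(i→A)
= 5/11×9/25 + 3/11×5/14 + 3/11×5/9
= 9/55 + 15/154 + 5/33 = 953/2310

P = 953/2310 ≈ 0.4126


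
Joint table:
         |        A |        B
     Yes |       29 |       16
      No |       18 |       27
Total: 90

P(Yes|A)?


P(Yes|A) = 29/(29+18) = 29/47

P = 29/47 ≈ 61.70%


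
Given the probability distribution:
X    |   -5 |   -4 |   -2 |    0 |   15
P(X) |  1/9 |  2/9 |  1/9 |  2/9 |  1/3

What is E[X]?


E[X] = Σ x·P(X=x)
= (-5)×(1/9) + (-4)×(2/9) + (-2)×(1/9) + (0)×(2/9) + (15)×(1/3)
= 10/3

E[X] = 10/3


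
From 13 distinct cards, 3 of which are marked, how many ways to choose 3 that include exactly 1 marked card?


Choose 1 of the 3 marked cards and 2 of the other 10 cards:
C(3,1)×C(10,2) = 3×45 = 135

135


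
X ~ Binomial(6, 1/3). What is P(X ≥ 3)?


P(X ≥ 3) = Σ P(X=i) for i=3..6
P(X=3) = 160/729
P(X=4) = 20/243
P(X=5) = 4/243
P(X=6) = 1/729
Sum = 233/729

P(X ≥ 3) = 233/729 ≈ 31.96%


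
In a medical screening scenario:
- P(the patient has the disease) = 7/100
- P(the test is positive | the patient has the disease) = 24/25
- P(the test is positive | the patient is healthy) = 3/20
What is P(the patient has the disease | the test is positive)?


Using Bayes' theorem:
P(A|B) = P(B|A)·P(A) / P(B)

P(the test is positive) = 24/25 × 7/100 + 3/20 × 93/100
= 42/625 + 279/2000 = 2067/10000

P(the patient has the disease|the test is positive) = (42/625) / (2067/10000) = 224/689

P(the patient has the disease|the test is positive) = 224/689 ≈ 32.51%


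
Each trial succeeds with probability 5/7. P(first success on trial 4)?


Geometric: P(X=4) = (1-p)^(k-1)×p = (2/7)^3×5/7 = 40/2401

P(X=4) = 40/2401 ≈ 1.67%


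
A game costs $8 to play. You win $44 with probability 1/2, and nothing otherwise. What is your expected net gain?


E[gain] = (44-8)×1/2 + (-8)×1/2
= 18 - 4 = 14

Expected net gain = $14 ≈ $14.00


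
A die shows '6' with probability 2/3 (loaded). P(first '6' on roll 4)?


Geometric: P(X=4) = (1-p)^(k-1)×p = (1/3)^3×2/3 = 2/81

P(X=4) = 2/81 ≈ 2.47%


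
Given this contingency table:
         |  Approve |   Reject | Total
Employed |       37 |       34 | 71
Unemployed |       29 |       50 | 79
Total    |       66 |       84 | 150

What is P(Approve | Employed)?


P(Approve | Employed) = 37/(37+34) = 37/71

P(Approve|Employed) = 37/71 ≈ 52.11%


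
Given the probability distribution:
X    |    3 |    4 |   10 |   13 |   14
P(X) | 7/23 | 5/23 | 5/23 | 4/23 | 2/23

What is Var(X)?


E[X] = 171/23
E[X²] = 1711/23
Var(X) = E[X²] - (E[X])² = 1711/23 - 29241/529 = 10112/529

Var(X) = 10112/529 ≈ 19.1153


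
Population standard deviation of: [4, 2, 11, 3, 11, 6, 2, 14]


Mean = 53/8
  (4-53/8)²=441/64
  (2-53/8)²=1369/64
  (11-53/8)²=1225/64
  (3-53/8)²=841/64
  (11-53/8)²=1225/64
  (6-53/8)²=25/64
  (2-53/8)²=1369/64
  (14-53/8)²=3481/64
Σ(x-μ)² = 1247/8
σ² = (1247/8)/8 = 1247/64

σ = √(1247/64) ≈ 4.4141


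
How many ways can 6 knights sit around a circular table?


Circular arrangements of 6 distinct objects: fix one position to break rotational symmetry.
(n-1)! = 5! = 120

120


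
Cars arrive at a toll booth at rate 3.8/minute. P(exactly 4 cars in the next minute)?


Poisson(λ=3.8): P(X=4) = e^(-λ)×λ^k/k!
= e^(-3.8) × 3.8^4 / 4!
≈ 0.02237077186 × 208.5136 / 24 ≈ 0.194359

P(X=4) ≈ 0.194359 ≈ 19.44%


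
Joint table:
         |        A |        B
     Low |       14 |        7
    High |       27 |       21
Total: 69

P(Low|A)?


P(Low|A) = 14/(14+27) = 14/41

P = 14/41 ≈ 34.15%


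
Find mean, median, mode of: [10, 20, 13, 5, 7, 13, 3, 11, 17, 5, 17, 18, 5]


Sorted: [3, 5, 5, 5, 7, 10, 11, 13, 13, 17, 17, 18, 20]
Mean = 144/13
Median = 11
Freq: {10: 1, 20: 1, 13: 2, 5: 3, 7: 1, 3: 1, 11: 1, 17: 2, 18: 1}
Mode: [5]

Mean=144/13, Median=11, Mode=5


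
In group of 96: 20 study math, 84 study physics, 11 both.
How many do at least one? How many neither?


|A∪B| = 20+84-11 = 93
Neither = 96-93 = 3

At least one: 93; Neither: 3


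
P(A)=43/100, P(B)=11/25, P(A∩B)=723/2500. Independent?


P(A)×P(B) = 473/2500
P(A∩B) = 723/2500
Not equal → NOT independent

No, not independent


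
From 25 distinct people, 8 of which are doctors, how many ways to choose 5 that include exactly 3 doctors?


Choose 3 of the 8 doctors and 2 of the other 17 people:
C(8,3)×C(17,2) = 56×136 = 7616

7616


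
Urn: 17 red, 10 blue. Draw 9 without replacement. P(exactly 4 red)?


Hypergeometric: C(17,4)×C(10,5)/C(27,9)
= 2380×252/4686825 = 39984/312455

P(X=4) = 39984/312455 ≈ 12.80%


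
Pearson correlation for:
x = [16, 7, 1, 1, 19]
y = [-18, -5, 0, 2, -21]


n=5, Σx=44, Σy=-42, Σxy=-720, Σx²=668, Σy²=794
r = (5×(-720) - 44×(-42))/√((5×668 - 44²)(5×794 - (-42)²))
= -1752/√(1404×2206) = -1752/√3097224 ≈ -1752/1759.8932 ≈ -0.9955

r ≈ -0.9955


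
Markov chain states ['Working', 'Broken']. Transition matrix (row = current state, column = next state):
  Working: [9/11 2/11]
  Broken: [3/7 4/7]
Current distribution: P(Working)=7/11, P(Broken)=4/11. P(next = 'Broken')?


P(next=Broken) = Σᵢ P(now=i)×P(i→Broken)
= 7/11×2/11 + 4/11×4/7
= 14/121 + 16/77 = 274/847

P = 274/847 ≈ 0.3235


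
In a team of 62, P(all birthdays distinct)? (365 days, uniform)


P(all different) = Π(365-i)/365 for i=0..61
= (365/365)×(364/365)×...×(304/365)
= 0.004090

P ≈ 0.0041 ≈ 0.41%


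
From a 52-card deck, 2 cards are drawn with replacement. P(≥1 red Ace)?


P(not a red Ace) = 50/52 = 25/26
P(none in 2 draws) = (25/26)^2 = 625/676
P(≥1 red Ace) = 1 - 625/676 = 51/676

P = 51/676 ≈ 7.54%


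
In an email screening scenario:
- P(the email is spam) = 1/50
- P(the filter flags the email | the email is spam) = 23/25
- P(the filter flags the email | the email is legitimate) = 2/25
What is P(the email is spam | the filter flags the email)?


Using Bayes' theorem:
P(A|B) = P(B|A)·P(A) / P(B)

P(the filter flags the email) = 23/25 × 1/50 + 2/25 × 49/50
= 23/1250 + 49/625 = 121/1250

P(the email is spam|the filter flags the email) = (23/1250) / (121/1250) = 23/121

P(the email is spam|the filter flags the email) = 23/121 ≈ 19.01%


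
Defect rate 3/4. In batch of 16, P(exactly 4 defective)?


Binomial: P(X=4) = C(16,4)×p^4×(1-p)^12
= 1820 × 81/256 × 1/16777216 = 36855/1073741824

P(X=4) = 36855/1073741824 ≈ 0.00%


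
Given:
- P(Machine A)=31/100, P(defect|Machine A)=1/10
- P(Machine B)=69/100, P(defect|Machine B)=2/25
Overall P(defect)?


P(B) = Σ P(B|Aᵢ)×P(Aᵢ)
  1/10×31/100 = 31/1000
  2/25×69/100 = 69/1250
Sum = 431/5000

P(defect) = 431/5000 ≈ 8.62%


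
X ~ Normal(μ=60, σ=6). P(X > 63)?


z = (63-60)/6 = 0.5
P(X > 63) = 1 - P(Z ≤ 0.5) = 1 - 0.6915 = 0.3085

P(X > 63) ≈ 0.3085


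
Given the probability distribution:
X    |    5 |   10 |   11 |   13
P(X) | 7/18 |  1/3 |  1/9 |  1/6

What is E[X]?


E[X] = Σ x·P(X=x)
= (5)×(7/18) + (10)×(1/3) + (11)×(1/9) + (13)×(1/6)
= 26/3

E[X] = 26/3


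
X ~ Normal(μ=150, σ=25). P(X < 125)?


z = (125-150)/25 = -1.0
P(Z < -1.0) = 0.1587

P(X < 125) ≈ 0.1587


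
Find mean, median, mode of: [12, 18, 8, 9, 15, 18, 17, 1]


Sorted: [1, 8, 9, 12, 15, 17, 18, 18]
Mean = 98/8 = 49/4
Median = 27/2
Freq: {12: 1, 18: 2, 8: 1, 9: 1, 15: 1, 17: 1, 1: 1}
Mode: [18]

Mean=49/4, Median=27/2, Mode=18


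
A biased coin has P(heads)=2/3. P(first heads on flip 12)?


Geometric: P(X=12) = (1-p)^(k-1)×p = (1/3)^11×2/3 = 2/531441

P(X=12) = 2/531441 ≈ 0.00%


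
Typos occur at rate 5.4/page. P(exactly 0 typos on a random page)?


Poisson(λ=5.4): P(X=0) = e^(-λ)×λ^k/k!
= e^(-5.4) × 5.4^0 / 0!
≈ 0.004516580943 × 1 / 1 ≈ 0.004517

P(X=0) ≈ 0.004517 ≈ 0.45%


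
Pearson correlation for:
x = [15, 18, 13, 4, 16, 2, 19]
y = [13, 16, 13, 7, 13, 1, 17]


n=7, Σx=87, Σy=80, Σxy=1213, Σx²=1355, Σy²=1102
r = (7×1213 - 87×80)/√((7×1355 - 87²)(7×1102 - 80²))
= 1531/√(1916×1314) = 1531/√2517624 ≈ 1531/1586.7022 ≈ 0.9649

r ≈ 0.9649


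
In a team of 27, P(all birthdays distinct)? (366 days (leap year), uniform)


P(all different) = Π(366-i)/366 for i=0..26
= (366/366)×(365/366)×...×(340/366)
= 0.374173

P ≈ 0.3742 ≈ 37.42%


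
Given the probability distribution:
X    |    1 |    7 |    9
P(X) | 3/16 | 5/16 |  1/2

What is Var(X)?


E[X] = 55/8
E[X²] = 56
Var(X) = E[X²] - (E[X])² = 56 - 3025/64 = 559/64

Var(X) = 559/64 ≈ 8.7344


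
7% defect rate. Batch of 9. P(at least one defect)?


P(all good) = (93/100)^9 = 520411082988487293/1000000000000000000
P(≥1 defect) = 479588917011512707/1000000000000000000

P = 479588917011512707/1000000000000000000 ≈ 47.96%


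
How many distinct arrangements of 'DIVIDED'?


Letters: 7, freq: {'D': 3, 'I': 2, 'V': 1, 'E': 1}
7!/(3!×2!×1!×1!) = 5040/12 = 420

420


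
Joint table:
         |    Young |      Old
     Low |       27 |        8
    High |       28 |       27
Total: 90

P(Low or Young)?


P(Low∨Young) = P(Low) + P(Young) - P(Low∧Young)
= (35 + 55 - 27)/90 = 63/90 = 7/10

P = 7/10 ≈ 70.00%


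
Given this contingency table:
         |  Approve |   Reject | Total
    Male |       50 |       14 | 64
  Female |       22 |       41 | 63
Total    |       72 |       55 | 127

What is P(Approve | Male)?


P(Approve | Male) = 50/(50+14) = 50/64 = 25/32

P(Approve|Male) = 25/32 ≈ 78.12%


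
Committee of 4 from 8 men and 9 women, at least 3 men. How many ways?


Count by #men:
  3M,1W: C(8,3)×C(9,1)=504
  4M,0W: C(8,4)×C(9,0)=70
Total = 574

574


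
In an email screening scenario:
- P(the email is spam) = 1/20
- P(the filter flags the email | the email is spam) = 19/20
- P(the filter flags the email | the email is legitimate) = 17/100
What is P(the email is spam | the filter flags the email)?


Using Bayes' theorem:
P(A|B) = P(B|A)·P(A) / P(B)

P(the filter flags the email) = 19/20 × 1/20 + 17/100 × 19/20
= 19/400 + 323/2000 = 209/1000

P(the email is spam|the filter flags the email) = (19/400) / (209/1000) = 5/22

P(the email is spam|the filter flags the email) = 5/22 ≈ 22.73%


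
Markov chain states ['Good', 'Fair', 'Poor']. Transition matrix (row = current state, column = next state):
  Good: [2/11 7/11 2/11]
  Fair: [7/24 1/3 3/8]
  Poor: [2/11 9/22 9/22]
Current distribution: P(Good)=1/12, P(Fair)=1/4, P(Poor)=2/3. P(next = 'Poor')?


P(next=Poor) = Σᵢ P(now=i)×P(i→Poor)
= 1/12×2/11 + 1/4×3/8 + 2/3×9/22
= 1/66 + 3/32 + 3/11 = 403/1056

P = 403/1056 ≈ 0.3816


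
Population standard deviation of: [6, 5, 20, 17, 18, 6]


Mean = 72/6 = 12
  (6-12)²=36
  (5-12)²=49
  (20-12)²=64
  (17-12)²=25
  (18-12)²=36
  (6-12)²=36
Σ(x-μ)² = 246
σ² = 246/6 = 41

σ = √(41) ≈ 6.4031


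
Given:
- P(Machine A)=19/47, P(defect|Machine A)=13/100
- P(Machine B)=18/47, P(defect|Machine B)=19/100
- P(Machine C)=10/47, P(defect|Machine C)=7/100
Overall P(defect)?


P(B) = Σ P(B|Aᵢ)×P(Aᵢ)
  13/100×19/47 = 247/4700
  19/100×18/47 = 171/2350
  7/100×10/47 = 7/470
Sum = 659/4700

P(defect) = 659/4700 ≈ 14.02%


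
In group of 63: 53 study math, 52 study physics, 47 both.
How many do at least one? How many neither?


|A∪B| = 53+52-47 = 58
Neither = 63-58 = 5

At least one: 58; Neither: 5


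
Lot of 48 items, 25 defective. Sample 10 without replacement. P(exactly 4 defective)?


Hypergeometric: C(25,4)×C(23,6)/C(48,10)
= 12650×100947/6540715896 = 841225/4308772

P(X=4) = 841225/4308772 ≈ 19.52%


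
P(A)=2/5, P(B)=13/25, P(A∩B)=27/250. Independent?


P(A)×P(B) = 26/125
P(A∩B) = 27/250
Not equal → NOT independent

No, not independent


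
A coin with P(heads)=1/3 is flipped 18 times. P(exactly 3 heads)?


Binomial: P(X=3) = C(18,3)×p^3×(1-p)^15
= 816 × 1/27 × 32768/14348907 = 8912896/129140163

P(X=3) = 8912896/129140163 ≈ 6.90%


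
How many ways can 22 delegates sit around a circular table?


Circular arrangements of 22 distinct objects: fix one position to break rotational symmetry.
(n-1)! = 21! = 51090942171709440000

51090942171709440000


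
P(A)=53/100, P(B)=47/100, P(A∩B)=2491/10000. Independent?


P(A)×P(B) = 2491/10000
P(A∩B) = 2491/10000
Equal ✓ → Independent

Yes, independent


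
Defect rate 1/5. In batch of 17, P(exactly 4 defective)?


Binomial: P(X=4) = C(17,4)×p^4×(1-p)^13
= 2380 × 1/625 × 67108864/1220703125 = 31943819264/152587890625

P(X=4) = 31943819264/152587890625 ≈ 20.93%


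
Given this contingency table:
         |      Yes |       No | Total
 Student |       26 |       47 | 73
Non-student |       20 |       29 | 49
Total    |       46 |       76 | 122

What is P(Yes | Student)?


P(Yes | Student) = 26/(26+47) = 26/73

P(Yes|Student) = 26/73 ≈ 35.62%


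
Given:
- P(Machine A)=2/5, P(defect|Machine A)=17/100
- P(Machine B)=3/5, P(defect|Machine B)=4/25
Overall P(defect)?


P(B) = Σ P(B|Aᵢ)×P(Aᵢ)
  17/100×2/5 = 17/250
  4/25×3/5 = 12/125
Sum = 41/250

P(defect) = 41/250 ≈ 16.40%


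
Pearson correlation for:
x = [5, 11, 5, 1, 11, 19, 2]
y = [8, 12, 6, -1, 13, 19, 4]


n=7, Σx=54, Σy=61, Σxy=713, Σx²=658, Σy²=791
r = (7×713 - 54×61)/√((7×658 - 54²)(7×791 - 61²))
= 1697/√(1690×1816) = 1697/√3069040 ≈ 1697/1751.8676 ≈ 0.9687

r ≈ 0.9687


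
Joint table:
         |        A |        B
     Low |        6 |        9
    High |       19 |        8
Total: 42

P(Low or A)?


P(Low∨A) = P(Low) + P(A) - P(Low∧A)
= (15 + 25 - 6)/42 = 34/42 = 17/21

P = 17/21 ≈ 80.95%


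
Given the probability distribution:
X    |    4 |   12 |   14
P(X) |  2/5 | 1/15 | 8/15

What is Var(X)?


E[X] = 148/15
E[X²] = 1808/15
Var(X) = E[X²] - (E[X])² = 1808/15 - 21904/225 = 5216/225

Var(X) = 5216/225 ≈ 23.1822


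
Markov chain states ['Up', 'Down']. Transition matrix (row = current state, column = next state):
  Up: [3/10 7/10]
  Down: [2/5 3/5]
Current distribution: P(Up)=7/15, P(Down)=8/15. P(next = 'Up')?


P(next=Up) = Σᵢ P(now=i)×P(i→Up)
= 7/15×3/10 + 8/15×2/5
= 7/50 + 16/75 = 53/150

P = 53/150 ≈ 0.3533


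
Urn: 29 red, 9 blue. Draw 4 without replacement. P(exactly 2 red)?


Hypergeometric: C(29,2)×C(9,2)/C(38,4)
= 406×36/73815 = 696/3515

P(X=2) = 696/3515 ≈ 19.80%


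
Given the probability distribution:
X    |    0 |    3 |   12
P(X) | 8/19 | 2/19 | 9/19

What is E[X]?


E[X] = Σ x·P(X=x)
= (0)×(8/19) + (3)×(2/19) + (12)×(9/19)
= 6

E[X] = 6


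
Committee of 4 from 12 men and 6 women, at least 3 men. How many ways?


Count by #men:
  3M,1W: C(12,3)×C(6,1)=1320
  4M,0W: C(12,4)×C(6,0)=495
Total = 1815

1815


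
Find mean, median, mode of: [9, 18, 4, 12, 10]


Sorted: [4, 9, 10, 12, 18]
Mean = 53/5
Median = 10
Freq: {9: 1, 18: 1, 4: 1, 12: 1, 10: 1}
Mode: No mode

Mean=53/5, Median=10, Mode=No mode


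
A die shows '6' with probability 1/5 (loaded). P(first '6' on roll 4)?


Geometric: P(X=4) = (1-p)^(k-1)×p = (4/5)^3×1/5 = 64/625

P(X=4) = 64/625 ≈ 10.24%


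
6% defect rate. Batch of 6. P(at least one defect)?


P(all good) = (47/50)^6 = 10779215329/15625000000
P(≥1 defect) = 4845784671/15625000000

P = 4845784671/15625000000 ≈ 31.01%


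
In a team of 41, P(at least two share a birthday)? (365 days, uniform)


P(all different) = Π(365-i)/365 for i=0..40
= 0.096848
P(match) = 1 - 0.096848 = 0.903152

P ≈ 0.9032 ≈ 90.32%


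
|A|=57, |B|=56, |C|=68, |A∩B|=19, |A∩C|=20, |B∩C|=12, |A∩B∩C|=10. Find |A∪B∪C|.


|A∪B∪C| = 57+56+68-19-20-12+10 = 140

|A∪B∪C| = 140


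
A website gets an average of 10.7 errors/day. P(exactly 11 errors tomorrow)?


Poisson(λ=10.7): P(X=11) = e^(-λ)×λ^k/k!
= e^(-10.7) × 10.7^11 / 11!
≈ 2.254493791e-05 × 210485195230 / 39916800 ≈ 0.118882

P(X=11) ≈ 0.118882 ≈ 11.89%


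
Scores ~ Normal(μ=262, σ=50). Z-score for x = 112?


z = (x - μ)/σ = (112 - 262)/50 = -3.0

z = -3.0


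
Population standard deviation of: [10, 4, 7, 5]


Mean = 26/4 = 13/2
  (10-13/2)²=49/4
  (4-13/2)²=25/4
  (7-13/2)²=1/4
  (5-13/2)²=9/4
Σ(x-μ)² = 21
σ² = 21/4

σ = √(21/4) ≈ 2.2913


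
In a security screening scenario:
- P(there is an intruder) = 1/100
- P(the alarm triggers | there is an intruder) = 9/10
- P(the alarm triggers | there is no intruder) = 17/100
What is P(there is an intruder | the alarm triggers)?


Using Bayes' theorem:
P(A|B) = P(B|A)·P(A) / P(B)

P(the alarm triggers) = 9/10 × 1/100 + 17/100 × 99/100
= 9/1000 + 1683/10000 = 1773/10000

P(there is an intruder|the alarm triggers) = (9/1000) / (1773/10000) = 10/197

P(there is an intruder|the alarm triggers) = 10/197 ≈ 5.08%


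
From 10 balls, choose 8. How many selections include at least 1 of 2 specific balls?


Complement: C(10,8) - C(8,8) = 45 - 1 = 44

44


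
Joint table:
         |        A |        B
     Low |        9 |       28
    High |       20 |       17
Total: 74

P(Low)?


P(Low) = (9+28)/74 = 37/74 = 1/2

P(Low) = 1/2 ≈ 50.00%


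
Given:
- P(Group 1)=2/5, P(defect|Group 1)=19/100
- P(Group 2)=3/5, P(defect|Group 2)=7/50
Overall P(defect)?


P(B) = Σ P(B|Aᵢ)×P(Aᵢ)
  19/100×2/5 = 19/250
  7/50×3/5 = 21/250
Sum = 4/25

P(defect) = 4/25 ≈ 16.00%
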